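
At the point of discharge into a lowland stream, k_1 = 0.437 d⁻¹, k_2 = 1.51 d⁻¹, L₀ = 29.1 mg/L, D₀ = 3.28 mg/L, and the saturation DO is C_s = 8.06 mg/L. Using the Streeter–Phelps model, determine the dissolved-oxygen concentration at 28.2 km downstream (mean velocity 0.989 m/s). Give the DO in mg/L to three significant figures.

DO ≈ 3.01 mg/L

Travel time t = x/v = 28.2 km / (0.989 m/s) = 28200 m / 0.989 m/s = 28510 s = 0.3300 d.
k_1 L₀/(k_2−k_1) = 0.437×29.1/(1.51−0.437) = 12.72/1.073 = 11.85 mg/L.
e^(−k_1 t) = e^(−0.437×0.3300) = 0.8657; e^(−k_2 t) = e^(−1.51×0.3300) = 0.6075.
D = 11.85 × (0.8657 − 0.6075) + 3.28 × 0.6075 = 3.060 + 1.993 = 5.052 mg/L.
DO = C_s − D = 8.06 − 5.052 = 3.008 mg/L.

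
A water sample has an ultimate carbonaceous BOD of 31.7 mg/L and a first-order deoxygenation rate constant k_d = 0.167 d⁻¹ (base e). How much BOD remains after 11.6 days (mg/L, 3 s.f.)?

L ≈ 4.57 mg/L

L_t = L₀ e^(−k_d t) = 31.7 × e^(−0.167×11.6) = 31.7 × 0.1441 = 4.568 mg/L.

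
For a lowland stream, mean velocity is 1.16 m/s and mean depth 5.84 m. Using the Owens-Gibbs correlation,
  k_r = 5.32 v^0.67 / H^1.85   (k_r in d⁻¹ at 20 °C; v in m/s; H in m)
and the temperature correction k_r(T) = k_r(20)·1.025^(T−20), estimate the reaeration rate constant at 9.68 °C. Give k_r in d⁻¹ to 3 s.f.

k_r ≈ 0.174 d⁻¹

k_r(20) = 5.32 × 1.16^0.67 / 5.84^1.85 = 5.32 × 1.105 / 26.17 = 0.2245 d⁻¹.
k_r(9.68) = 0.2245 × 1.025^(9.68−20) = 0.2245 × 0.7750 = 0.1740 d⁻¹.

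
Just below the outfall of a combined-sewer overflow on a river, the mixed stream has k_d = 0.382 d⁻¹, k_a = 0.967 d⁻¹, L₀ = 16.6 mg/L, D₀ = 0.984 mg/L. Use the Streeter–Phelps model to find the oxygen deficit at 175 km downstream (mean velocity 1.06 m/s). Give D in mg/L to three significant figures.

Travel time t = x/v = 175 km / (1.06 m/s) = 175000 m / 1.06 m/s = 165100 s = 1.911 d.
k_d L₀/(k_a−k_d) = 0.382×16.6/(0.967−0.382) = 6.341/0.5850 = 10.84 mg/L.
e^(−k_d t) = e^(−0.382×1.911) = 0.4819; e^(−k_a t) = e^(−0.967×1.911) = 0.1576.
D = 10.84 × (0.4819 − 0.1576) + 0.984 × 0.1576 = 3.516 + 0.1551 = 3.671 mg/L.

D ≈ 3.67 mg/L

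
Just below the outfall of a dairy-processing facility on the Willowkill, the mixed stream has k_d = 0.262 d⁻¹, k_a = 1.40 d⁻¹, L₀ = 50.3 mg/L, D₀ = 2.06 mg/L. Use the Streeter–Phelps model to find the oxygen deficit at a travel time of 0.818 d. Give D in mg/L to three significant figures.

k_d L₀/(k_a−k_d) = 0.262×50.3/(1.40−0.262) = 13.18/1.138 = 11.58 mg/L.
e^(−k_d t) = e^(−0.262×0.8180) = 0.8071; e^(−k_a t) = e^(−1.40×0.8180) = 0.3182.
D = 11.58 × (0.8071 − 0.3182) + 2.06 × 0.3182 = 5.662 + 0.6554 = 6.317 mg/L.

D ≈ 6.32 mg/L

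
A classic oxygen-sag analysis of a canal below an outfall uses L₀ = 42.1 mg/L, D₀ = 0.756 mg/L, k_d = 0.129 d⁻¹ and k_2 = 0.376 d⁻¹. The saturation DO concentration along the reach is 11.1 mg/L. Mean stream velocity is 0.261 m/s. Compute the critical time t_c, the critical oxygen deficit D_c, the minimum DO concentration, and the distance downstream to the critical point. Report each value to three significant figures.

At the critical point dD/dt = 0, so k_d L₀ e^(−k_d t) = k_2 D. Substituting D(t) from the Streeter–Phelps equation and solving for t gives
t_c = ln[(k_2/k_d)(1 − D₀(k_2−k_d)/(k_d L₀))] / (k_2−k_d).
Here k_2−k_d = 0.2470 d⁻¹ and 1 − D₀(k_2−k_d)/(k_d L₀) = 1 − 0.756×0.2470/(0.129×42.1) = 0.9656, so
t_c = ln(2.915 × 0.9656) / 0.2470 = 1.035 / 0.2470 = 4.189 d.
D_c = (k_d/k_2) L₀ e^(−k_d t_c) = (0.129/0.376) × 42.1 × e^(−0.129×4.189) = 0.3431 × 42.1 × 0.5825 = 8.413 mg/L.
Minimum DO = C_s − D_c = 11.1 − 8.413 = 2.687 mg/L.
x_c = v t_c = 0.261 m/s × 4.189 d × 86400 s/d = 94470 m ≈ 94.5 km.

t_c ≈ 4.19 d; D_c ≈ 8.41 mg/L; min DO ≈ 2.69 mg/L; x_c ≈ 94.5 km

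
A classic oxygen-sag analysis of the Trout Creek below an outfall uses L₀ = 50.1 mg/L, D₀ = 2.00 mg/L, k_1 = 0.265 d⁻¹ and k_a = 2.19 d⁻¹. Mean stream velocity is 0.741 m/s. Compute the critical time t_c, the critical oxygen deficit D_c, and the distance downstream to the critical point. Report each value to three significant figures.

t_c ≈ 0.919 d; D_c ≈ 4.75 mg/L; x_c ≈ 58.8 km

With k_a/k_1 = 8.264 and 1 − D₀(k_a−k_1)/(k_1 L₀) = 0.7100,
t_c = ln(8.264 × 0.7100) / (2.19 − 0.265) = ln(5.868) / 1.925 = 1.769/1.925 = 0.9192 d.
D_c = (k_1/k_a) L₀ e^(−k_1 t_c) = (0.265/2.19) × 50.1 × e^(−0.265×0.9192) = 0.1210 × 50.1 × 0.7838 = 4.752 mg/L.
x_c = v t_c = 0.741 m/s × 0.9192 d × 86400 s/d = 58850 m ≈ 58.8 km.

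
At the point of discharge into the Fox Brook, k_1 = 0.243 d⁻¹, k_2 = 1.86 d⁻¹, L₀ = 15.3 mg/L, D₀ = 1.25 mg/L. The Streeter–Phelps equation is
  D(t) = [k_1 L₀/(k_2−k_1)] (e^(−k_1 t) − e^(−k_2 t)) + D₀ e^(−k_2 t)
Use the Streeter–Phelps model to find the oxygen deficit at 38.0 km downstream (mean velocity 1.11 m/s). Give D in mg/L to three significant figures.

Travel time t = x/v = 38.0 km / (1.11 m/s) = 38000 m / 1.11 m/s = 34230 s = 0.3962 d.
k_1 L₀/(k_2−k_1) = 0.243×15.3/(1.86−0.243) = 3.718/1.617 = 2.299 mg/L.
e^(−k_1 t) = e^(−0.243×0.3962) = 0.9082; e^(−k_2 t) = e^(−1.86×0.3962) = 0.4786.
D = 2.299 × (0.9082 − 0.4786) + 1.25 × 0.4786 = 0.9879 + 0.5982 = 1.586 mg/L.

D ≈ 1.59 mg/L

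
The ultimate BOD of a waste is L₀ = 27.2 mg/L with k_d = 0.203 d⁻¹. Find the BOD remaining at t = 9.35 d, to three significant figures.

L_t = L₀ e^(−k_d t) = 27.2 × e^(−0.203×9.35) = 27.2 × 0.1499 = 4.076 mg/L.

L ≈ 4.08 mg/L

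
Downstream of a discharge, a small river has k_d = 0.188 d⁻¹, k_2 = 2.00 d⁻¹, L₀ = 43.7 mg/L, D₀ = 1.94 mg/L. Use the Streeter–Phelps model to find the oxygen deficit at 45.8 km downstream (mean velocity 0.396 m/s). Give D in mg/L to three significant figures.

D ≈ 3.35 mg/L

Travel time t = x/v = 45.8 km / (0.396 m/s) = 45800 m / 0.396 m/s = 115700 s = 1.339 d.
k_d L₀/(k_2−k_d) = 0.188×43.7/(2.00−0.188) = 8.216/1.812 = 4.534 mg/L.
e^(−k_d t) = e^(−0.188×1.339) = 0.7775; e^(−k_2 t) = e^(−2.00×1.339) = 0.06875.
D = 4.534 × (0.7775 − 0.06875) + 1.94 × 0.06875 = 3.213 + 0.1334 = 3.347 mg/L.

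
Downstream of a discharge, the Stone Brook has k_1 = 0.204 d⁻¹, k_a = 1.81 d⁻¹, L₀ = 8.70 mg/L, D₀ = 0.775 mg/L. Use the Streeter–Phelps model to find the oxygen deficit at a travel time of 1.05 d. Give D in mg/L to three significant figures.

k_1 L₀/(k_a−k_1) = 0.204×8.70/(1.81−0.204) = 1.775/1.606 = 1.105 mg/L.
e^(−k_1 t) = e^(−0.204×1.050) = 0.8072; e^(−k_a t) = e^(−1.81×1.050) = 0.1495.
D = 1.105 × (0.8072 − 0.1495) + 0.775 × 0.1495 = 0.7268 + 0.1159 = 0.8427 mg/L.

D ≈ 0.843 mg/L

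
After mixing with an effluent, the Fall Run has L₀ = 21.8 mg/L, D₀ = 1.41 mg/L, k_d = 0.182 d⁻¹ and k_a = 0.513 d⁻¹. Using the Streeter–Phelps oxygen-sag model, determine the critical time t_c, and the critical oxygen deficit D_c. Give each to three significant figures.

At the critical point dD/dt = 0, so k_d L₀ e^(−k_d t) = k_a D. Substituting D(t) from the Streeter–Phelps equation and solving for t gives
t_c = ln[(k_a/k_d)(1 − D₀(k_a−k_d)/(k_d L₀))] / (k_a−k_d).
Here k_a−k_d = 0.3310 d⁻¹ and 1 − D₀(k_a−k_d)/(k_d L₀) = 1 − 1.41×0.3310/(0.182×21.8) = 0.8824, so
t_c = ln(2.819 × 0.8824) / 0.3310 = 0.9111 / 0.3310 = 2.753 d.
L(t_c) = L₀ e^(−k_d t_c) = 21.8 × 0.6059 = 13.21 mg/L, and at the critical point k_a D_c = k_d L, so D_c = (0.182/0.513) × 13.21 = 4.686 mg/L.

t_c ≈ 2.75 d; D_c ≈ 4.69 mg/L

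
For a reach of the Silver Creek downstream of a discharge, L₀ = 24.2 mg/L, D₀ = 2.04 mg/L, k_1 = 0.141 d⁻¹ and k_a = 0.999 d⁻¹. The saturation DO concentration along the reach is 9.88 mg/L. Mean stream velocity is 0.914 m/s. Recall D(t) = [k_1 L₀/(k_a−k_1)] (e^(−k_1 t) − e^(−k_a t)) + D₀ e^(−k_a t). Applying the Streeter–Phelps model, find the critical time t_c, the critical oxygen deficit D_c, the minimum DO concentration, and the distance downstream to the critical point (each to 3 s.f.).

With k_a/k_1 = 7.085 and 1 − D₀(k_a−k_1)/(k_1 L₀) = 0.4870,
t_c = ln(7.085 × 0.4870) / (0.999 − 0.141) = ln(3.451) / 0.8580 = 1.239/0.8580 = 1.444 d.
D_c = (k_1/k_a) L₀ e^(−k_1 t_c) = (0.141/0.999) × 24.2 × e^(−0.141×1.444) = 0.1411 × 24.2 × 0.8158 = 2.787 mg/L.
Minimum DO = C_s − D_c = 9.88 − 2.787 = 7.093 mg/L.
x_c = v t_c = 0.914 m/s × 1.444 d × 86400 s/d = 114000 m ≈ 114 km.

t_c ≈ 1.44 d; D_c ≈ 2.79 mg/L; min DO ≈ 7.09 mg/L; x_c ≈ 114 km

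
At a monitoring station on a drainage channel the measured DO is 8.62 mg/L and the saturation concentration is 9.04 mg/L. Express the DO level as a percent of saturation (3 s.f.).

% saturation = C/C_s × 100 = 8.62/9.04 × 100 = 95.4 %.

95.4 % saturation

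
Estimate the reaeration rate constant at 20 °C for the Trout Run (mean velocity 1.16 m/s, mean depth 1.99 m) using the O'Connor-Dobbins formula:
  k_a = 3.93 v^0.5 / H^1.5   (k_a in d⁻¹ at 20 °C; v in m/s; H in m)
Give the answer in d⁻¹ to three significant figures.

k_a ≈ 1.51 d⁻¹

k_a = 3.93 × 1.16^0.5 / 1.99^1.5 = 3.93 × 1.077 / 2.807 = 1.508 d⁻¹.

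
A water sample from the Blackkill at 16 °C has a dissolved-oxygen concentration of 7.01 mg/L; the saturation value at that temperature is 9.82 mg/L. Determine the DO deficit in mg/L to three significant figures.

D ≈ 2.81 mg/L

D = C_s − C = 9.82 − 7.01 = 2.81 mg/L.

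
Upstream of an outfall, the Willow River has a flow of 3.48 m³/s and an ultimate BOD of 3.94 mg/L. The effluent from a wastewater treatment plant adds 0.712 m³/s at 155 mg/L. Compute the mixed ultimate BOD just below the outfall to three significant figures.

29.6 mg/L

Flow-weighted mixing: C = (Q_r C_r + Q_w C_w)/(Q_r + Q_w)
= (3.48×3.94 + 0.712×155)/(3.48 + 0.712) = 124.1/4.192 = 29.60 mg/L.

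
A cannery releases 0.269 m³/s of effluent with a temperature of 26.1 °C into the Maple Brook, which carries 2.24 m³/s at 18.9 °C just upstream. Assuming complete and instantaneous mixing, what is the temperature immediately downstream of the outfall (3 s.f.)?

19.7 °C

Flow-weighted mixing: C = (Q_r C_r + Q_w C_w)/(Q_r + Q_w)
= (2.24×18.9 + 0.269×26.1)/(2.24 + 0.269) = 49.36/2.509 = 19.67 °C.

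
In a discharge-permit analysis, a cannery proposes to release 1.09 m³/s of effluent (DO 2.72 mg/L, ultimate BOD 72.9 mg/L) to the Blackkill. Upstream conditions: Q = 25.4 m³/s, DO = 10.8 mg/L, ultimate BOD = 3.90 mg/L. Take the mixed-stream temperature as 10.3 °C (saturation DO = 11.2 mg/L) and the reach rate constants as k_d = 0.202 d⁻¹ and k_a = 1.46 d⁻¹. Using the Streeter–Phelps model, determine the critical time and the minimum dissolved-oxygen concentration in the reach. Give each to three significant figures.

t_c ≈ 0.674 d; minimum DO ≈ 10.4 mg/L

Mixed DO = (25.4×10.8 + 1.09×2.72)/(25.4+1.09) = 277.3/26.49 = 10.47 mg/L.
Mixed L₀ = (25.4×3.90 + 1.09×72.9)/(26.49) = 178.5/26.49 = 6.739 mg/L.
Initial deficit D₀ = C_s − DO₀ = 11.2 − 10.47 = 0.7325 mg/L.
t_c = (1/1.258) ln[(1.46/0.202)(1 − 0.7325×1.258/(0.202×6.739))] = 0.7949 × ln(2.335) = 0.6742 d.
D_c = (0.202/1.46) × 6.739 × e^(−0.202×0.6742) = 0.1384 × 6.739 × 0.8727 = 0.8137 mg/L.
Minimum DO = 11.2 − 0.8137 = 10.39 mg/L.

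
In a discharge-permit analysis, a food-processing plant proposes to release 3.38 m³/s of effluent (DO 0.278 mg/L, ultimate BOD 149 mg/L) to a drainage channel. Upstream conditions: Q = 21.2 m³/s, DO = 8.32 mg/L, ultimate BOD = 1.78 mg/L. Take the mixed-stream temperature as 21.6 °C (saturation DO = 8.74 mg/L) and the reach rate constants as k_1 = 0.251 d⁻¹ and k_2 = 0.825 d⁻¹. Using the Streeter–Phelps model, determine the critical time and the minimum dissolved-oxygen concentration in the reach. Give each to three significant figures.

t_c ≈ 1.77 d; minimum DO ≈ 4.45 mg/L

Mixed DO = (21.2×8.32 + 3.38×0.278)/(21.2+3.38) = 177.3/24.58 = 7.214 mg/L.
Mixed L₀ = (21.2×1.78 + 3.38×149)/(24.58) = 541.4/24.58 = 22.02 mg/L.
Initial deficit D₀ = C_s − DO₀ = 8.74 − 7.214 = 1.526 mg/L.
t_c = (1/0.5740) ln[(0.825/0.251)(1 − 1.526×0.5740/(0.251×22.02))] = 1.742 × ln(2.766) = 1.773 d.
D_c = (0.251/0.825) × 22.02 × e^(−0.251×1.773) = 0.3042 × 22.02 × 0.6409 = 4.294 mg/L.
Minimum DO = 8.74 − 4.294 = 4.446 mg/L.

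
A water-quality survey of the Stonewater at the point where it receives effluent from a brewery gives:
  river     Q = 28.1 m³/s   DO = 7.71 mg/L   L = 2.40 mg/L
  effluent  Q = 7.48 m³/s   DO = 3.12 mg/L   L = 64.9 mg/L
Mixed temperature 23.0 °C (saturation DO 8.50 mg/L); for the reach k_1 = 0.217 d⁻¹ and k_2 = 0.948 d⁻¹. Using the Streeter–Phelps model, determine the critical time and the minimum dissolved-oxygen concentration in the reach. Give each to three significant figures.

t_c ≈ 1.36 d; minimum DO ≈ 5.85 mg/L

Mixed DO = (28.1×7.71 + 7.48×3.12)/(28.1+7.48) = 240.0/35.58 = 6.745 mg/L.
Mixed L₀ = (28.1×2.40 + 7.48×64.9)/(35.58) = 552.9/35.58 = 15.54 mg/L.
Initial deficit D₀ = C_s − DO₀ = 8.50 − 6.745 = 1.755 mg/L.
t_c = (1/0.7310) ln[(0.948/0.217)(1 − 1.755×0.7310/(0.217×15.54))] = 1.368 × ln(2.707) = 1.362 d.
D_c = (0.217/0.948) × 15.54 × e^(−0.217×1.362) = 0.2289 × 15.54 × 0.7441 = 2.647 mg/L.
Minimum DO = 8.50 − 2.647 = 5.853 mg/L.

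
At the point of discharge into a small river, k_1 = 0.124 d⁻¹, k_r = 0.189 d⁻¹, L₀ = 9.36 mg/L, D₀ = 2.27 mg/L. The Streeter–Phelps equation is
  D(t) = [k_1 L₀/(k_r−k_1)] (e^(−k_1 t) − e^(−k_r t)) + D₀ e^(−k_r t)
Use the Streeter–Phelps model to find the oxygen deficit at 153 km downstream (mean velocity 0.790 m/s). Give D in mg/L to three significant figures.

D ≈ 3.32 mg/L

Travel time t = x/v = 153 km / (0.790 m/s) = 153000 m / 0.790 m/s = 193700 s = 2.242 d.
k_1 L₀/(k_r−k_1) = 0.124×9.36/(0.189−0.124) = 1.161/0.06500 = 17.86 mg/L.
e^(−k_1 t) = e^(−0.124×2.242) = 0.7573; e^(−k_r t) = e^(−0.189×2.242) = 0.6546.
D = 17.86 × (0.7573 − 0.6546) + 2.27 × 0.6546 = 1.833 + 1.486 = 3.320 mg/L.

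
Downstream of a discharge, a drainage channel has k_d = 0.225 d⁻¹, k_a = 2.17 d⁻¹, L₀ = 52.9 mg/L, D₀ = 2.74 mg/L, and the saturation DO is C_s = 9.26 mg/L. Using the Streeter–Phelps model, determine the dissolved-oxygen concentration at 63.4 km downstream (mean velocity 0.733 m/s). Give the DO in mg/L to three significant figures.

DO ≈ 4.76 mg/L

Travel time t = x/v = 63.4 km / (0.733 m/s) = 63400 m / 0.733 m/s = 86490 s = 1.001 d.
k_d L₀/(k_a−k_d) = 0.225×52.9/(2.17−0.225) = 11.90/1.945 = 6.120 mg/L.
e^(−k_d t) = e^(−0.225×1.001) = 0.7983; e^(−k_a t) = e^(−2.17×1.001) = 0.1139.
D = 6.120 × (0.7983 − 0.1139) + 2.74 × 0.1139 = 4.188 + 0.3121 = 4.500 mg/L.
DO = C_s − D = 9.26 − 4.500 = 4.760 mg/L.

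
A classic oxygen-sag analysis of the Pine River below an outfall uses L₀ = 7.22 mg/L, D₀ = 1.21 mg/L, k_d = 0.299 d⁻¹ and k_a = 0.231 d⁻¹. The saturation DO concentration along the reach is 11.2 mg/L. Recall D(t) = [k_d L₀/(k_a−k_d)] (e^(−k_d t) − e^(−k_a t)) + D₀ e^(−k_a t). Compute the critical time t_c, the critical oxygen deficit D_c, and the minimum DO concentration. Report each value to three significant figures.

t_c ≈ 3.24 d; D_c ≈ 3.54 mg/L; min DO ≈ 7.66 mg/L

At the critical point dD/dt = 0, so k_d L₀ e^(−k_d t) = k_a D. Substituting D(t) from the Streeter–Phelps equation and solving for t gives
t_c = ln[(k_a/k_d)(1 − D₀(k_a−k_d)/(k_d L₀))] / (k_a−k_d).
Here k_a−k_d = -0.06800 d⁻¹ and 1 − D₀(k_a−k_d)/(k_d L₀) = 1 − 1.21×-0.06800/(0.299×7.22) = 1.038, so
t_c = ln(0.7726 × 1.038) / -0.06800 = -0.2206 / -0.06800 = 3.244 d.
D_c = (k_d/k_a) L₀ e^(−k_d t_c) = (0.299/0.231) × 7.22 × e^(−0.299×3.244) = 1.294 × 7.22 × 0.3791 = 3.542 mg/L.
Minimum DO = C_s − D_c = 11.2 − 3.542 = 7.658 mg/L.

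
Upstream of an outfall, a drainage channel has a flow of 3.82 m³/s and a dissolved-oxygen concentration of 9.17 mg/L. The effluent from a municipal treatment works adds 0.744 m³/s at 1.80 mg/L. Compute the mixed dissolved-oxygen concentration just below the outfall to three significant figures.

Flow-weighted mixing: C = (Q_r C_r + Q_w C_w)/(Q_r + Q_w)
= (3.82×9.17 + 0.744×1.80)/(3.82 + 0.744) = 36.37/4.564 = 7.969 mg/L.

7.97 mg/L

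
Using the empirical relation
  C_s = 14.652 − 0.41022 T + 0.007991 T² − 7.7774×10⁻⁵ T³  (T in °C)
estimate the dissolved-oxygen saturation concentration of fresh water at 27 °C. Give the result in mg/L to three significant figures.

C_s = 14.652 − 0.41022×27 + 0.007991×27² − 7.7774×10⁻⁵×27³ = 7.871 mg/L.

C_s ≈ 7.87 mg/L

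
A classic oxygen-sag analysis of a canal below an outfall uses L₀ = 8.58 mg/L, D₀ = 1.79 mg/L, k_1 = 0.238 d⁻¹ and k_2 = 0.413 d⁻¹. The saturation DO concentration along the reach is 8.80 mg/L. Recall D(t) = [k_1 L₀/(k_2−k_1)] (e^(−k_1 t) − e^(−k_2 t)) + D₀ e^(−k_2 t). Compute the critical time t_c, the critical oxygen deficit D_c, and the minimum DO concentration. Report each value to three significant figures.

t_c ≈ 2.20 d; D_c ≈ 2.93 mg/L; min DO ≈ 5.87 mg/L

At the critical point dD/dt = 0, so k_1 L₀ e^(−k_1 t) = k_2 D. Substituting D(t) from the Streeter–Phelps equation and solving for t gives
t_c = ln[(k_2/k_1)(1 − D₀(k_2−k_1)/(k_1 L₀))] / (k_2−k_1).
Here k_2−k_1 = 0.1750 d⁻¹ and 1 − D₀(k_2−k_1)/(k_1 L₀) = 1 − 1.79×0.1750/(0.238×8.58) = 0.8466, so
t_c = ln(1.735 × 0.8466) / 0.1750 = 0.3846 / 0.1750 = 2.198 d.
D_c = (k_1/k_2) L₀ e^(−k_1 t_c) = (0.238/0.413) × 8.58 × e^(−0.238×2.198) = 0.5763 × 8.58 × 0.5927 = 2.930 mg/L.
Minimum DO = C_s − D_c = 8.80 − 2.930 = 5.870 mg/L.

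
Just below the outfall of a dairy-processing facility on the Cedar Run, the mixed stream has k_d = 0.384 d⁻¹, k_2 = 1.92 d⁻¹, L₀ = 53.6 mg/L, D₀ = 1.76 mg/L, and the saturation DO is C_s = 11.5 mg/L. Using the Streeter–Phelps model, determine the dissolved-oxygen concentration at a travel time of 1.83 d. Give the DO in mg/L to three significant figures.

k_d L₀/(k_2−k_d) = 0.384×53.6/(1.92−0.384) = 20.58/1.536 = 13.40 mg/L.
e^(−k_d t) = e^(−0.384×1.830) = 0.4952; e^(−k_2 t) = e^(−1.92×1.830) = 0.02979.
D = 13.40 × (0.4952 − 0.02979) + 1.76 × 0.02979 = 6.237 + 0.05243 = 6.289 mg/L.
DO = C_s − D = 11.5 − 6.289 = 5.211 mg/L.

DO ≈ 5.21 mg/L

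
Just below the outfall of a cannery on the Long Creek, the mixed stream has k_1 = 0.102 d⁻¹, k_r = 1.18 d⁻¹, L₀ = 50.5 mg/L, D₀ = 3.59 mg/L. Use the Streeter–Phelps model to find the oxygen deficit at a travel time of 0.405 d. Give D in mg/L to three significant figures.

k_1 L₀/(k_r−k_1) = 0.102×50.5/(1.18−0.102) = 5.151/1.078 = 4.778 mg/L.
e^(−k_1 t) = e^(−0.102×0.4050) = 0.9595; e^(−k_r t) = e^(−1.18×0.4050) = 0.6201.
D = 4.778 × (0.9595 − 0.6201) + 3.59 × 0.6201 = 1.622 + 2.226 = 3.848 mg/L.

D ≈ 3.85 mg/L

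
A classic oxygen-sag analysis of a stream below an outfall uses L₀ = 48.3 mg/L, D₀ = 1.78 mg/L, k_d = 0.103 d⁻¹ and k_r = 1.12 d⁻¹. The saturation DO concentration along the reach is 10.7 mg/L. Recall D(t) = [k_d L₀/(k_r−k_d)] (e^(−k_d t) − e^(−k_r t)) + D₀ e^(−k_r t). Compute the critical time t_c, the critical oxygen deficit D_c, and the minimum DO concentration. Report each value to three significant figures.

t_c ≈ 1.90 d; D_c ≈ 3.65 mg/L; min DO ≈ 7.05 mg/L

t_c = [1/(k_r−k_d)] ln[(k_r/k_d)(1 − D₀(k_r−k_d)/(k_d L₀))]
= [1/(1.12−0.103)] ln[(1.12/0.103)(1 − 1.78×1.017/(0.103×48.3))]
= (1/1.017) ln[10.87 × 0.6361] = 0.9833 × ln(6.917) = 0.9833 × 1.934 = 1.902 d.
L(t_c) = L₀ e^(−k_d t_c) = 48.3 × 0.8221 = 39.71 mg/L, and at the critical point k_r D_c = k_d L, so D_c = (0.103/1.12) × 39.71 = 3.652 mg/L.
Minimum DO = C_s − D_c = 10.7 − 3.652 = 7.048 mg/L.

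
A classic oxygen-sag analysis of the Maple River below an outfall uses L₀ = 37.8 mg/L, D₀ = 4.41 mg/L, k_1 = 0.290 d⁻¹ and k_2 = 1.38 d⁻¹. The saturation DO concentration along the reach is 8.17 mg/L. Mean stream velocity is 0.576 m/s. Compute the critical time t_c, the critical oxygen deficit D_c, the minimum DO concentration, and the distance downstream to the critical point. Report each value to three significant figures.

At the critical point dD/dt = 0, so k_1 L₀ e^(−k_1 t) = k_2 D. Substituting D(t) from the Streeter–Phelps equation and solving for t gives
t_c = ln[(k_2/k_1)(1 − D₀(k_2−k_1)/(k_1 L₀))] / (k_2−k_1).
Here k_2−k_1 = 1.090 d⁻¹ and 1 − D₀(k_2−k_1)/(k_1 L₀) = 1 − 4.41×1.090/(0.290×37.8) = 0.5615, so
t_c = ln(4.759 × 0.5615) / 1.090 = 0.9828 / 1.090 = 0.9017 d.
D_c = (k_1/k_2) L₀ e^(−k_1 t_c) = (0.290/1.38) × 37.8 × e^(−0.290×0.9017) = 0.2101 × 37.8 × 0.7699 = 6.116 mg/L.
Minimum DO = C_s − D_c = 8.17 − 6.116 = 2.054 mg/L.
x_c = v t_c = 0.576 m/s × 0.9017 d × 86400 s/d = 44870 m ≈ 44.9 km.

t_c ≈ 0.902 d; D_c ≈ 6.12 mg/L; min DO ≈ 2.05 mg/L; x_c ≈ 44.9 km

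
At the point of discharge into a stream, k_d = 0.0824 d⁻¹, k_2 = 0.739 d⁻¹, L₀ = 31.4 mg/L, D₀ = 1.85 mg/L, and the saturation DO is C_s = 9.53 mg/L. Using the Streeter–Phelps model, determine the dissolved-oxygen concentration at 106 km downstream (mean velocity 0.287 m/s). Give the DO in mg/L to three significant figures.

Travel time t = x/v = 106 km / (0.287 m/s) = 106000 m / 0.287 m/s = 369300 s = 4.275 d.
k_d L₀/(k_2−k_d) = 0.0824×31.4/(0.739−0.0824) = 2.587/0.6566 = 3.941 mg/L.
e^(−k_d t) = e^(−0.0824×4.275) = 0.7031; e^(−k_2 t) = e^(−0.739×4.275) = 0.04247.
D = 3.941 × (0.7031 − 0.04247) + 1.85 × 0.04247 = 2.603 + 0.07856 = 2.682 mg/L.
DO = C_s − D = 9.53 − 2.682 = 6.848 mg/L.

DO ≈ 6.85 mg/L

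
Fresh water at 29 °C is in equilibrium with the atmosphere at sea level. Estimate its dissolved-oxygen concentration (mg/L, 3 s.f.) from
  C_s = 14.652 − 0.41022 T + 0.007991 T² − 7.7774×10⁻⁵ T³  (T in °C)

C_s = 14.652 − 0.41022×29 + 0.007991×29² − 7.7774×10⁻⁵×29³ = 7.579 mg/L.

C_s ≈ 7.58 mg/L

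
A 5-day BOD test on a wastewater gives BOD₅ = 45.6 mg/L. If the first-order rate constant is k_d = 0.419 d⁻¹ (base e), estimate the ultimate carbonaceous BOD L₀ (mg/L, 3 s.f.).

L₀ ≈ 52.0 mg/L

BOD₅ = L₀(1 − e^(−5k_d)) ⇒ L₀ = BOD₅ / (1 − e^(−5×0.419))
= 45.6 / (1 − 0.1231) = 45.6 / 0.8769 = 52.00 mg/L.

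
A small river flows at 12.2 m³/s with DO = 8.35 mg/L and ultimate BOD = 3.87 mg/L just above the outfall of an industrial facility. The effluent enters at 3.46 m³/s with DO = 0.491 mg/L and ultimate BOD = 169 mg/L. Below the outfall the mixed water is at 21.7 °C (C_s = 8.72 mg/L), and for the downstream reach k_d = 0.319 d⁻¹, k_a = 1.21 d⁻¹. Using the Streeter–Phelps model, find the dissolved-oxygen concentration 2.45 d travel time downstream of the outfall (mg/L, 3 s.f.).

Mixed DO = (12.2×8.35 + 3.46×0.491)/(12.2+3.46) = 103.6/15.66 = 6.614 mg/L.
Mixed L₀ = (12.2×3.87 + 3.46×169)/(15.66) = 632.0/15.66 = 40.35 mg/L.
Initial deficit D₀ = C_s − DO₀ = 8.72 − 6.614 = 2.106 mg/L.
D(2.45) = [0.319×40.35/(1.21−0.319)](e^(−0.319×2.45) − e^(−1.21×2.45)) + 2.106 e^(−1.21×2.45)
= 14.45 × (0.4577 − 0.05159) + 2.106 × 0.05159 = 5.976 mg/L.
DO = 8.72 − 5.976 = 2.744 mg/L.

DO ≈ 2.74 mg/L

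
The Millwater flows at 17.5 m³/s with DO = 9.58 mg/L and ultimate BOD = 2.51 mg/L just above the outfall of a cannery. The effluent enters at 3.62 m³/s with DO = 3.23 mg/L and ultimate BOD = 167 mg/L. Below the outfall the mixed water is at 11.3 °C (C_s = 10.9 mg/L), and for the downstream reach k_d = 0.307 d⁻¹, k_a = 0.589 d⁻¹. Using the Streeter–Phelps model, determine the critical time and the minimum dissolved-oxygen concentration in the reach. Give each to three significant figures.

Mixed DO = (17.5×9.58 + 3.62×3.23)/(17.5+3.62) = 179.3/21.12 = 8.492 mg/L.
Mixed L₀ = (17.5×2.51 + 3.62×167)/(21.12) = 648.5/21.12 = 30.70 mg/L.
Initial deficit D₀ = C_s − DO₀ = 10.9 − 8.492 = 2.408 mg/L.
t_c = (1/0.2820) ln[(0.589/0.307)(1 − 2.408×0.2820/(0.307×30.70))] = 3.546 × ln(1.780) = 2.045 d.
D_c = (0.307/0.589) × 30.70 × e^(−0.307×2.045) = 0.5212 × 30.70 × 0.5337 = 8.541 mg/L.
Minimum DO = 10.9 − 8.541 = 2.359 mg/L.

t_c ≈ 2.05 d; minimum DO ≈ 2.36 mg/L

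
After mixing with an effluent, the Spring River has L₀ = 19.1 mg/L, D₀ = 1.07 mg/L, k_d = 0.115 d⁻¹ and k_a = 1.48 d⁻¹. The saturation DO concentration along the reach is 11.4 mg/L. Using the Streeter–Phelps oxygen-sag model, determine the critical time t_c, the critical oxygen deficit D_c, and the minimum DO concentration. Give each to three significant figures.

t_c ≈ 1.07 d; D_c ≈ 1.31 mg/L; min DO ≈ 10.1 mg/L

t_c = [1/(k_a−k_d)] ln[(k_a/k_d)(1 − D₀(k_a−k_d)/(k_d L₀))]
= [1/(1.48−0.115)] ln[(1.48/0.115)(1 − 1.07×1.365/(0.115×19.1))]
= (1/1.365) ln[12.87 × 0.3351] = 0.7326 × ln(4.312) = 0.7326 × 1.461 = 1.071 d.
L(t_c) = L₀ e^(−k_d t_c) = 19.1 × 0.8842 = 16.89 mg/L, and at the critical point k_a D_c = k_d L, so D_c = (0.115/1.48) × 16.89 = 1.312 mg/L.
Minimum DO = C_s − D_c = 11.4 − 1.312 = 10.09 mg/L.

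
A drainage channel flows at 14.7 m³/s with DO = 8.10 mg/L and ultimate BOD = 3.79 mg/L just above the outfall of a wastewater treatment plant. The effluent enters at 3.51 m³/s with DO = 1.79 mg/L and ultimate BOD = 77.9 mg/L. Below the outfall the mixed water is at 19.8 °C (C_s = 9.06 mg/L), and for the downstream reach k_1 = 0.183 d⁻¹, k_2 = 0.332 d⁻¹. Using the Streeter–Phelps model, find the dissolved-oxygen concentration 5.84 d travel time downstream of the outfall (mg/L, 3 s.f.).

DO ≈ 4.32 mg/L

Mixed DO = (14.7×8.10 + 3.51×1.79)/(14.7+3.51) = 125.4/18.21 = 6.884 mg/L.
Mixed L₀ = (14.7×3.79 + 3.51×77.9)/(18.21) = 329.1/18.21 = 18.07 mg/L.
Initial deficit D₀ = C_s − DO₀ = 9.06 − 6.884 = 2.176 mg/L.
D(5.84) = [0.183×18.07/(0.332−0.183)](e^(−0.183×5.84) − e^(−0.332×5.84)) + 2.176 e^(−0.332×5.84)
= 22.20 × (0.3434 − 0.1439) + 2.176 × 0.1439 = 4.744 mg/L.
DO = 9.06 − 4.744 = 4.316 mg/L.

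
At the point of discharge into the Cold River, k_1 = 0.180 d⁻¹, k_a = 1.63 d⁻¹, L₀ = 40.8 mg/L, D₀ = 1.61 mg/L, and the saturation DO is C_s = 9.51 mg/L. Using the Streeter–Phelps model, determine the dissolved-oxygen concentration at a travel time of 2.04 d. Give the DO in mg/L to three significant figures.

DO ≈ 6.13 mg/L

k_1 L₀/(k_a−k_1) = 0.180×40.8/(1.63−0.180) = 7.344/1.450 = 5.065 mg/L.
e^(−k_1 t) = e^(−0.180×2.040) = 0.6927; e^(−k_a t) = e^(−1.63×2.040) = 0.03597.
D = 5.065 × (0.6927 − 0.03597) + 1.61 × 0.03597 = 3.326 + 0.05790 = 3.384 mg/L.
DO = C_s − D = 9.51 − 3.384 = 6.126 mg/L.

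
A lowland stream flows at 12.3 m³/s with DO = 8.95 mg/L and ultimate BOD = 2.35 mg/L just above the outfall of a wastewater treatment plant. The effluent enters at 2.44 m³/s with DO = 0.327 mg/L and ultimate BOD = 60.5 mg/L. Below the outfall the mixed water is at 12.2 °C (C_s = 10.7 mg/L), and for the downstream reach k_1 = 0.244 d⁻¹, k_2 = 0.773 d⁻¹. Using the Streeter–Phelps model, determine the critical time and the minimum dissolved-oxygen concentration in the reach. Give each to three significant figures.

t_c ≈ 0.561 d; minimum DO ≈ 7.40 mg/L

Mixed DO = (12.3×8.95 + 2.44×0.327)/(12.3+2.44) = 110.9/14.74 = 7.523 mg/L.
Mixed L₀ = (12.3×2.35 + 2.44×60.5)/(14.74) = 176.5/14.74 = 11.98 mg/L.
Initial deficit D₀ = C_s − DO₀ = 10.7 − 7.523 = 3.177 mg/L.
t_c = (1/0.5290) ln[(0.773/0.244)(1 − 3.177×0.5290/(0.244×11.98))] = 1.890 × ln(1.346) = 0.5613 d.
D_c = (0.244/0.773) × 11.98 × e^(−0.244×0.5613) = 0.3157 × 11.98 × 0.8720 = 3.296 mg/L.
Minimum DO = 10.7 − 3.296 = 7.404 mg/L.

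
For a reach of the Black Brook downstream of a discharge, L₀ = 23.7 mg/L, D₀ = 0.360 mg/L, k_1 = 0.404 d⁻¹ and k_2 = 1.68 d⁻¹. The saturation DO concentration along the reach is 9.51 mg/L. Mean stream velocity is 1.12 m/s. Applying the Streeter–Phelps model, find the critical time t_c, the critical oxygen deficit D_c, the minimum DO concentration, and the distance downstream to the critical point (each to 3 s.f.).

With k_2/k_1 = 4.158 and 1 − D₀(k_2−k_1)/(k_1 L₀) = 0.9520,
t_c = ln(4.158 × 0.9520) / (1.68 − 0.404) = ln(3.959) / 1.276 = 1.376/1.276 = 1.078 d.
L(t_c) = L₀ e^(−k_1 t_c) = 23.7 × 0.6468 = 15.33 mg/L, and at the critical point k_2 D_c = k_1 L, so D_c = (0.404/1.68) × 15.33 = 3.687 mg/L.
Minimum DO = C_s − D_c = 9.51 − 3.687 = 5.823 mg/L.
x_c = v t_c = 1.12 m/s × 1.078 d × 86400 s/d = 104300 m ≈ 104 km.

t_c ≈ 1.08 d; D_c ≈ 3.69 mg/L; min DO ≈ 5.82 mg/L; x_c ≈ 104 km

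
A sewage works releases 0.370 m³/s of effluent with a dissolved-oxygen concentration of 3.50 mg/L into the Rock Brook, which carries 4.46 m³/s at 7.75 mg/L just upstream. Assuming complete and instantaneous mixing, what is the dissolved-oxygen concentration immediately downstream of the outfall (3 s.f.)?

7.42 mg/L

Flow-weighted mixing: C = (Q_r C_r + Q_w C_w)/(Q_r + Q_w)
= (4.46×7.75 + 0.370×3.50)/(4.46 + 0.370) = 35.86/4.830 = 7.424 mg/L.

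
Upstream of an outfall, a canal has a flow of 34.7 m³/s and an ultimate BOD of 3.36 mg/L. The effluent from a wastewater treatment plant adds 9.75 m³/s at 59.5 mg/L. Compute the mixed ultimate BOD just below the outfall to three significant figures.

Flow-weighted mixing: C = (Q_r C_r + Q_w C_w)/(Q_r + Q_w)
= (34.7×3.36 + 9.75×59.5)/(34.7 + 9.75) = 696.7/44.45 = 15.67 mg/L.

15.7 mg/L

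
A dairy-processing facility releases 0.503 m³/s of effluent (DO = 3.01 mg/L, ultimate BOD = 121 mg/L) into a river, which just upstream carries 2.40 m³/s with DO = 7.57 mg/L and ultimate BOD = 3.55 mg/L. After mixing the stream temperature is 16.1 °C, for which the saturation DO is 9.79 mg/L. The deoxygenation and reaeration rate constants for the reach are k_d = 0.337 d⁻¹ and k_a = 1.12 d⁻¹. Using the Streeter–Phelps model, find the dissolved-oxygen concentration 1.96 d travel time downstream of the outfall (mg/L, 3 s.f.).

Mixed DO = (2.40×7.57 + 0.503×3.01)/(2.40+0.503) = 19.68/2.903 = 6.780 mg/L.
Mixed L₀ = (2.40×3.55 + 0.503×121)/(2.903) = 69.38/2.903 = 23.90 mg/L.
Initial deficit D₀ = C_s − DO₀ = 9.79 − 6.780 = 3.010 mg/L.
D(1.96) = [0.337×23.90/(1.12−0.337)](e^(−0.337×1.96) − e^(−1.12×1.96)) + 3.010 e^(−1.12×1.96)
= 10.29 × (0.5166 − 0.1113) + 3.010 × 0.1113 = 4.504 mg/L.
DO = 9.79 − 4.504 = 5.286 mg/L.

DO ≈ 5.29 mg/L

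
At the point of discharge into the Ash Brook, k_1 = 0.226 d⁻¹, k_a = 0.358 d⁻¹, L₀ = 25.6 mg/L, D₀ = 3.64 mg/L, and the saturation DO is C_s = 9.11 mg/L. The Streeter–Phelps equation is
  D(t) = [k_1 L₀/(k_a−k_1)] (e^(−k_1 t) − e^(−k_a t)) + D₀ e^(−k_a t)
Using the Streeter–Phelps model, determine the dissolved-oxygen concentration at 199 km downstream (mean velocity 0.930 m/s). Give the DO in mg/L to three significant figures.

DO ≈ 0.627 mg/L

Travel time t = x/v = 199 km / (0.930 m/s) = 199000 m / 0.930 m/s = 214000 s = 2.477 d.
k_1 L₀/(k_a−k_1) = 0.226×25.6/(0.358−0.226) = 5.786/0.1320 = 43.83 mg/L.
e^(−k_1 t) = e^(−0.226×2.477) = 0.5714; e^(−k_a t) = e^(−0.358×2.477) = 0.4120.
D = 43.83 × (0.5714 − 0.4120) + 3.64 × 0.4120 = 6.983 + 1.500 = 8.483 mg/L.
DO = C_s − D = 9.11 − 8.483 = 0.6267 mg/L.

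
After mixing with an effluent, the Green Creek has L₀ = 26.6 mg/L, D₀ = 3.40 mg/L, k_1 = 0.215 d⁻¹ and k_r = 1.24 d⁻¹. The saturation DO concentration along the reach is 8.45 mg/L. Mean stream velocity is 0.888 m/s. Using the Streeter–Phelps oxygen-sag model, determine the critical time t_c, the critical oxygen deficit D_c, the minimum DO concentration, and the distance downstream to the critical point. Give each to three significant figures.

At the critical point dD/dt = 0, so k_1 L₀ e^(−k_1 t) = k_r D. Substituting D(t) from the Streeter–Phelps equation and solving for t gives
t_c = ln[(k_r/k_1)(1 − D₀(k_r−k_1)/(k_1 L₀))] / (k_r−k_1).
Here k_r−k_1 = 1.025 d⁻¹ and 1 − D₀(k_r−k_1)/(k_1 L₀) = 1 − 3.40×1.025/(0.215×26.6) = 0.3906, so
t_c = ln(5.767 × 0.3906) / 1.025 = 0.8122 / 1.025 = 0.7924 d.
D_c = (k_1/k_r) L₀ e^(−k_1 t_c) = (0.215/1.24) × 26.6 × e^(−0.215×0.7924) = 0.1734 × 26.6 × 0.8434 = 3.890 mg/L.
Minimum DO = C_s − D_c = 8.45 − 3.890 = 4.560 mg/L.
x_c = v t_c = 0.888 m/s × 0.7924 d × 86400 s/d = 60800 m ≈ 60.8 km.

t_c ≈ 0.792 d; D_c ≈ 3.89 mg/L; min DO ≈ 4.56 mg/L; x_c ≈ 60.8 km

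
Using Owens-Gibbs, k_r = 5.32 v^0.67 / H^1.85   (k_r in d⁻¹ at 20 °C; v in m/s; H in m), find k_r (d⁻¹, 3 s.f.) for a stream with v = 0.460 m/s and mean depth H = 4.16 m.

k_r = 5.32 × 0.460^0.67 / 4.16^1.85 = 5.32 × 0.5944 / 13.97 = 0.2263 d⁻¹.

k_r ≈ 0.226 d⁻¹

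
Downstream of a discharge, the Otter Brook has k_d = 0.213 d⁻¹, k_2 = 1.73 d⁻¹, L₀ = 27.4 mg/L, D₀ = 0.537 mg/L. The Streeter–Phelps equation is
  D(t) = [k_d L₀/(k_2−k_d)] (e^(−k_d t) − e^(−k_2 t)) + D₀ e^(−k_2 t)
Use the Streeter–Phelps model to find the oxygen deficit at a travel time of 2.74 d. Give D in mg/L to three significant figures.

D ≈ 2.12 mg/L

k_d L₀/(k_2−k_d) = 0.213×27.4/(1.73−0.213) = 5.836/1.517 = 3.847 mg/L.
e^(−k_d t) = e^(−0.213×2.740) = 0.5579; e^(−k_2 t) = e^(−1.73×2.740) = 0.008737.
D = 3.847 × (0.5579 − 0.008737) + 0.537 × 0.008737 = 2.113 + 0.004692 = 2.117 mg/L.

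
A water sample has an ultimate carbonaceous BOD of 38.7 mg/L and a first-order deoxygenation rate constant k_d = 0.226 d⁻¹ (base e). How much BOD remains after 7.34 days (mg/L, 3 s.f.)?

L ≈ 7.37 mg/L

L_t = L₀ e^(−k_d t) = 38.7 × e^(−0.226×7.34) = 38.7 × 0.1904 = 7.367 mg/L.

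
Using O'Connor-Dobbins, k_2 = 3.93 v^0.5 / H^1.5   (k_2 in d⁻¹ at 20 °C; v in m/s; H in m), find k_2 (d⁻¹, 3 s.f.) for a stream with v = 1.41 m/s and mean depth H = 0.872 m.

k_2 = 3.93 × 1.41^0.5 / 0.872^1.5 = 3.93 × 1.187 / 0.8143 = 5.731 d⁻¹.

k_2 ≈ 5.73 d⁻¹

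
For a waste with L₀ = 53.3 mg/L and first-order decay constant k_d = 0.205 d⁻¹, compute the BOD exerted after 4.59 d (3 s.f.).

y_t = L₀(1 − e^(−k_d t)) = 53.3 × (1 − e^(−0.205×4.59))
= 53.3 × (1 − 0.3903) = 53.3 × 0.6097 = 32.50 mg/L.

y ≈ 32.5 mg/L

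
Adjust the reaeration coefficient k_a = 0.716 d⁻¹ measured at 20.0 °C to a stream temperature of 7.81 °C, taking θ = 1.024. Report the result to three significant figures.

k_a(T₂) = k_a(T₁) · θ^(T₂−T₁) = 0.716 × 1.024^(7.81−20.0)
= 0.716 × 1.024^-12.2 = 0.716 × 0.7489 = 0.5362 d⁻¹.

k_a ≈ 0.536 d⁻¹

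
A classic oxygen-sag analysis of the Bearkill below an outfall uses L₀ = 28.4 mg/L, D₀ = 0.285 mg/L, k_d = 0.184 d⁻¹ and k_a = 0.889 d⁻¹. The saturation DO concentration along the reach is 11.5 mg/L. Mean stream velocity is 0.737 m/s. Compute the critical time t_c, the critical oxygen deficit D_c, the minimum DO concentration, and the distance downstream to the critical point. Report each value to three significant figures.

t_c = [1/(k_a−k_d)] ln[(k_a/k_d)(1 − D₀(k_a−k_d)/(k_d L₀))]
= [1/(0.889−0.184)] ln[(0.889/0.184)(1 − 0.285×0.7050/(0.184×28.4))]
= (1/0.7050) ln[4.832 × 0.9615] = 1.418 × ln(4.646) = 1.418 × 1.536 = 2.179 d.
D_c = (k_d/k_a) L₀ e^(−k_d t_c) = (0.184/0.889) × 28.4 × e^(−0.184×2.179) = 0.2070 × 28.4 × 0.6697 = 3.937 mg/L.
Minimum DO = C_s − D_c = 11.5 − 3.937 = 7.563 mg/L.
x_c = v t_c = 0.737 m/s × 2.179 d × 86400 s/d = 138700 m ≈ 139 km.

t_c ≈ 2.18 d; D_c ≈ 3.94 mg/L; min DO ≈ 7.56 mg/L; x_c ≈ 139 km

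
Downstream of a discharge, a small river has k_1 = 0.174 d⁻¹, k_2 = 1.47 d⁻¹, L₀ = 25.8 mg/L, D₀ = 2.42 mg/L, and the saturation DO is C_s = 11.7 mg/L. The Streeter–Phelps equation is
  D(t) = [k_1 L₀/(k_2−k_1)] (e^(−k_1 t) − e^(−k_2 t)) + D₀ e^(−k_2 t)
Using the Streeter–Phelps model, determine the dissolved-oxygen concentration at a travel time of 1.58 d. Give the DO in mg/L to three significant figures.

k_1 L₀/(k_2−k_1) = 0.174×25.8/(1.47−0.174) = 4.489/1.296 = 3.464 mg/L.
e^(−k_1 t) = e^(−0.174×1.580) = 0.7596; e^(−k_2 t) = e^(−1.47×1.580) = 0.09802.
D = 3.464 × (0.7596 − 0.09802) + 2.42 × 0.09802 = 2.292 + 0.2372 = 2.529 mg/L.
DO = C_s − D = 11.7 − 2.529 = 9.171 mg/L.

DO ≈ 9.17 mg/L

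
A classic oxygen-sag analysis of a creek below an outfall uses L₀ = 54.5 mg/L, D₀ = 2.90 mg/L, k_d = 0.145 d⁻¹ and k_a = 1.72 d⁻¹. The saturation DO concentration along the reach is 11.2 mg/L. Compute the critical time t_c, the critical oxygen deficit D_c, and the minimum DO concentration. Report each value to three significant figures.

t_c = [1/(k_a−k_d)] ln[(k_a/k_d)(1 − D₀(k_a−k_d)/(k_d L₀))]
= [1/(1.72−0.145)] ln[(1.72/0.145)(1 − 2.90×1.575/(0.145×54.5))]
= (1/1.575) ln[11.86 × 0.4220] = 0.6349 × ln(5.006) = 0.6349 × 1.611 = 1.023 d.
D_c = (k_d/k_a) L₀ e^(−k_d t_c) = (0.145/1.72) × 54.5 × e^(−0.145×1.023) = 0.08430 × 54.5 × 0.8622 = 3.961 mg/L.
Minimum DO = C_s − D_c = 11.2 − 3.961 = 7.239 mg/L.

t_c ≈ 1.02 d; D_c ≈ 3.96 mg/L; min DO ≈ 7.24 mg/L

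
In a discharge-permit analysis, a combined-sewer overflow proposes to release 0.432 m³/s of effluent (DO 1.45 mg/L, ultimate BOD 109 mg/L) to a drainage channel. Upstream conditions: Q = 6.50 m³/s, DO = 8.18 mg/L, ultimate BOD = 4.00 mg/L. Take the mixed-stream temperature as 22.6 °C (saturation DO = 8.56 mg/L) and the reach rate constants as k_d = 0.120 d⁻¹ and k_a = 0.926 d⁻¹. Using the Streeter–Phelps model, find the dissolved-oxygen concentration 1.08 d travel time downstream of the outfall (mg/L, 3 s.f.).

DO ≈ 7.46 mg/L

Mixed DO = (6.50×8.18 + 0.432×1.45)/(6.50+0.432) = 53.80/6.932 = 7.761 mg/L.
Mixed L₀ = (6.50×4.00 + 0.432×109)/(6.932) = 73.09/6.932 = 10.54 mg/L.
Initial deficit D₀ = C_s − DO₀ = 8.56 − 7.761 = 0.7994 mg/L.
D(1.08) = [0.120×10.54/(0.926−0.120)](e^(−0.120×1.08) − e^(−0.926×1.08)) + 0.7994 e^(−0.926×1.08)
= 1.570 × (0.8784 − 0.3679) + 0.7994 × 0.3679 = 1.096 mg/L.
DO = 8.56 − 1.096 = 7.464 mg/L.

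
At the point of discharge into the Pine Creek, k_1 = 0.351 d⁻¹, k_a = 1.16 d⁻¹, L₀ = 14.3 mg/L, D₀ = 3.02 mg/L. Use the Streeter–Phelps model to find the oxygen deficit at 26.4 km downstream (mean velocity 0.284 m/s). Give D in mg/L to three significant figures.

Travel time t = x/v = 26.4 km / (0.284 m/s) = 26400 m / 0.284 m/s = 92960 s = 1.076 d.
k_1 L₀/(k_a−k_1) = 0.351×14.3/(1.16−0.351) = 5.019/0.8090 = 6.204 mg/L.
e^(−k_1 t) = e^(−0.351×1.076) = 0.6855; e^(−k_a t) = e^(−1.16×1.076) = 0.2871.
D = 6.204 × (0.6855 − 0.2871) + 3.02 × 0.2871 = 2.472 + 0.8669 = 3.339 mg/L.

D ≈ 3.34 mg/L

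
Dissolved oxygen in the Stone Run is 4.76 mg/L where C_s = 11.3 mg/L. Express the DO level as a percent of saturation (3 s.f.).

% saturation = C/C_s × 100 = 4.76/11.3 × 100 = 42.1 %.

42.1 % saturation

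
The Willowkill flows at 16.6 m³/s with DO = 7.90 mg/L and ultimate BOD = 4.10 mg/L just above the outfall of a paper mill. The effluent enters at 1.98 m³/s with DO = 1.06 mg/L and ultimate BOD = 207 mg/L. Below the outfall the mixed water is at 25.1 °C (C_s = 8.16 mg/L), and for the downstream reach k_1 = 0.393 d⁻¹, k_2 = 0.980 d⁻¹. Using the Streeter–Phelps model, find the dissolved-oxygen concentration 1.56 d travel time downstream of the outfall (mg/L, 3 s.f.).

Mixed DO = (16.6×7.90 + 1.98×1.06)/(16.6+1.98) = 133.2/18.58 = 7.171 mg/L.
Mixed L₀ = (16.6×4.10 + 1.98×207)/(18.58) = 477.9/18.58 = 25.72 mg/L.
Initial deficit D₀ = C_s − DO₀ = 8.16 − 7.171 = 0.9889 mg/L.
D(1.56) = [0.393×25.72/(0.980−0.393)](e^(−0.393×1.56) − e^(−0.980×1.56)) + 0.9889 e^(−0.980×1.56)
= 17.22 × (0.5417 − 0.2168) + 0.9889 × 0.2168 = 5.809 mg/L.
DO = 8.16 − 5.809 = 2.351 mg/L.

DO ≈ 2.35 mg/L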